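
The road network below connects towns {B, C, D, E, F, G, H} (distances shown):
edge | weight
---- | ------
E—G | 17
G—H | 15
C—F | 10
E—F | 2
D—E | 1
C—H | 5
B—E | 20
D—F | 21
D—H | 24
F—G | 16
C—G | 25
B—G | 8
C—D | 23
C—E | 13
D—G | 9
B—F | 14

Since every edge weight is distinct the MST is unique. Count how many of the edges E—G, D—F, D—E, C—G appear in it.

1

Sort edges by weight, then run Kruskal:
D—E (1): add — endpoints in different components.
E—F (2): add — endpoints in different components.
C—H (5): add — endpoints in different components.
B—G (8): add — endpoints in different components.
D—G (9): add — endpoints in different components.
C—F (10): add — endpoints in different components.
MST edge set: {D—E, E—F, C—H, B—G, D—G, C—F}.
Of the listed edges, {D—E} are in the MST → 1.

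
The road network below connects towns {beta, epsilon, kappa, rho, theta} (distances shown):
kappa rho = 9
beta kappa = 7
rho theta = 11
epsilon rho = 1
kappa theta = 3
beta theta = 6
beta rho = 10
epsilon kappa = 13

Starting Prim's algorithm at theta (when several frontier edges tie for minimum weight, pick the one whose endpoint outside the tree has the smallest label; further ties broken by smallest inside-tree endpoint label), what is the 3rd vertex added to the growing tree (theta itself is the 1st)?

Prim, starting at theta.
Step 1: cheapest edge leaving the tree is kappa theta (3); add kappa.
Step 2: cheapest edge leaving the tree is beta theta (6); add beta.
Step 3: cheapest edge leaving the tree is kappa rho (9); add rho.
Step 4: cheapest edge leaving the tree is epsilon rho (1); add epsilon.
Vertex order: theta, kappa, beta, rho, epsilon. The 3rd vertex is beta.

beta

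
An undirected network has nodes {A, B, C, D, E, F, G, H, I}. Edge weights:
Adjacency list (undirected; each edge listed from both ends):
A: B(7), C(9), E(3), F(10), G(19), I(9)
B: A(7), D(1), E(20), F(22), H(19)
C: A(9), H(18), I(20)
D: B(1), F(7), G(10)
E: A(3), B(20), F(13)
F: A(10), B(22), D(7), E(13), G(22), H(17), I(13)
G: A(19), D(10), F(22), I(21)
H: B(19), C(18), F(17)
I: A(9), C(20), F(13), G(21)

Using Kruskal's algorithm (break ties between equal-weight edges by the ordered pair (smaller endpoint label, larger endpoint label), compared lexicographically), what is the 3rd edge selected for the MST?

Kruskal's algorithm — process edges by increasing weight (ties by edge label):
B–D (1): add — endpoints in different components.
A–E (3): add — endpoints in different components.
A–B (7): add — endpoints in different components.
D–F (7): add — endpoints in different components.
A–C (9): add — endpoints in different components.
A–I (9): add — endpoints in different components.
A–F (10): skip — A and F already connected.
D–G (10): add — endpoints in different components.
E–F (13): skip — E and F already connected.
F–I (13): skip — F and I already connected.
F–H (17): add — endpoints in different components.
The 3rd edge added is A–B.

A-B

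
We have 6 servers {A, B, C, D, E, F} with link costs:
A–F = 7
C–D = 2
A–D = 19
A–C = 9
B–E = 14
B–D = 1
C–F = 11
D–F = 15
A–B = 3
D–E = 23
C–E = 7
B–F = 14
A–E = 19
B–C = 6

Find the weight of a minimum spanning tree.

Sort edges by weight, then run Kruskal:
B–D (1): add — endpoints in different components.
C–D (2): add — endpoints in different components.
A–B (3): add — endpoints in different components.
B–C (6): skip — B and C already connected.
A–F (7): add — endpoints in different components.
C–E (7): add — endpoints in different components.
MST edges: B–D, C–D, A–B, A–F, C–E; total weight 1+2+3+7+7 = 20.

20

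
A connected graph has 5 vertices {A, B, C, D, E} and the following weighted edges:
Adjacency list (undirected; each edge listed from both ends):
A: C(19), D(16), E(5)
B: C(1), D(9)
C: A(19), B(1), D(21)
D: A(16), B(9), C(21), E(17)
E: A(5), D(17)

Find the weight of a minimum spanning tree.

31

Grow the tree from B using Prim:
Step 1: cheapest edge leaving the tree is B—C (1); add C.
Step 2: cheapest edge leaving the tree is B—D (9); add D.
Step 3: cheapest edge leaving the tree is A—D (16); add A.
Step 4: cheapest edge leaving the tree is A—E (5); add E.
MST edges: B—C, B—D, A—D, A—E; total weight 1+9+16+5 = 31.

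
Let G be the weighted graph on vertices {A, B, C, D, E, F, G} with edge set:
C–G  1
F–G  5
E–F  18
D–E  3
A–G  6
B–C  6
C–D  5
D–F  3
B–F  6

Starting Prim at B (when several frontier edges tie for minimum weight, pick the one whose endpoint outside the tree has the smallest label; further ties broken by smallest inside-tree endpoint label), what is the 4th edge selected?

Prim, starting at B.
Step 1: cheapest edge leaving the tree is B–C (6); add C.
Step 2: cheapest edge leaving the tree is C–G (1); add G.
Step 3: cheapest edge leaving the tree is C–D (5); add D.
Step 4: cheapest edge leaving the tree is D–E (3); add E.
Step 5: cheapest edge leaving the tree is D–F (3); add F.
Step 6: cheapest edge leaving the tree is A–G (6); add A.
The 4th edge added is D–E.

D-E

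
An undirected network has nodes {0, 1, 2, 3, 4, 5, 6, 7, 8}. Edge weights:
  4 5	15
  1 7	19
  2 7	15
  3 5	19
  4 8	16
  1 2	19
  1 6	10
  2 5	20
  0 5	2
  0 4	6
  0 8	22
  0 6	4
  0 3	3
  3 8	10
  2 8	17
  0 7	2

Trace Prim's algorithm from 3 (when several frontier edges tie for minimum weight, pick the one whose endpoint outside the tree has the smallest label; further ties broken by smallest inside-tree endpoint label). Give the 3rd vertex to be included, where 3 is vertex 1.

Prim, starting at 3.
Step 1: cheapest edge leaving the tree is 0 3 (3); add 0.
Step 2: cheapest edge leaving the tree is 0 5 (2); add 5.
Step 3: cheapest edge leaving the tree is 0 7 (2); add 7.
Step 4: cheapest edge leaving the tree is 0 6 (4); add 6.
Step 5: cheapest edge leaving the tree is 0 4 (6); add 4.
Step 6: cheapest edge leaving the tree is 1 6 (10); add 1.
Step 7: cheapest edge leaving the tree is 3 8 (10); add 8.
Step 8: cheapest edge leaving the tree is 2 7 (15); add 2.
Vertex order: 3, 0, 5, 7, 6, 4, 1, 8, 2. The 3rd vertex is 5.

5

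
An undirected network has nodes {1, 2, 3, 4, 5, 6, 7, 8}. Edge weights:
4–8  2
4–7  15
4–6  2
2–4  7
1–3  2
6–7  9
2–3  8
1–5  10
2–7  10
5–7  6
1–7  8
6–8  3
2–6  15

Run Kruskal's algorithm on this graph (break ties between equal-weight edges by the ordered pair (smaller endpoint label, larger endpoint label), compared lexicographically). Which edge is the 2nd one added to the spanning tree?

4-6

Sort edges by weight, then run Kruskal:
1–3 (2): add — endpoints in different components.
4–6 (2): add — endpoints in different components.
4–8 (2): add — endpoints in different components.
6–8 (3): skip — 6 and 8 already connected.
5–7 (6): add — endpoints in different components.
2–4 (7): add — endpoints in different components.
1–7 (8): add — endpoints in different components.
2–3 (8): add — endpoints in different components.
The 2nd edge added is 4–6.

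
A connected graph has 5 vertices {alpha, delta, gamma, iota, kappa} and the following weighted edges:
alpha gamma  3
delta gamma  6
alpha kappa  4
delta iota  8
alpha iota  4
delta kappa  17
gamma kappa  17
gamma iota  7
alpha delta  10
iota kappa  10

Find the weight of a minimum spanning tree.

17

Prim's algorithm from kappa:
Step 1: cheapest edge leaving the tree is alpha kappa (4); add alpha.
Step 2: cheapest edge leaving the tree is alpha gamma (3); add gamma.
Step 3: cheapest edge leaving the tree is alpha iota (4); add iota.
Step 4: cheapest edge leaving the tree is delta gamma (6); add delta.
MST edges: alpha kappa, alpha gamma, alpha iota, delta gamma; total weight 4+3+4+6 = 17.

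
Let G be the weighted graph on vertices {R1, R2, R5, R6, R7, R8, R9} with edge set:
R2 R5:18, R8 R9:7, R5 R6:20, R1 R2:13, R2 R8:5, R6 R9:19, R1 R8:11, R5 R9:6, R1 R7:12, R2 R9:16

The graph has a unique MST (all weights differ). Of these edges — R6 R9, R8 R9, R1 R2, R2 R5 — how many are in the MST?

Kruskal's algorithm — process edges by increasing weight (ties by edge label):
R2 R8 (5): add — endpoints in different components.
R5 R9 (6): add — endpoints in different components.
R8 R9 (7): add — endpoints in different components.
R1 R8 (11): add — endpoints in different components.
R1 R7 (12): add — endpoints in different components.
R1 R2 (13): skip — R2 and R1 already connected.
R2 R9 (16): skip — R2 and R9 already connected.
R2 R5 (18): skip — R2 and R5 already connected.
R6 R9 (19): add — endpoints in different components.
MST edge set: {R2 R8, R5 R9, R8 R9, R1 R8, R1 R7, R6 R9}.
Of the listed edges, {R6 R9, R8 R9} are in the MST → 2.

2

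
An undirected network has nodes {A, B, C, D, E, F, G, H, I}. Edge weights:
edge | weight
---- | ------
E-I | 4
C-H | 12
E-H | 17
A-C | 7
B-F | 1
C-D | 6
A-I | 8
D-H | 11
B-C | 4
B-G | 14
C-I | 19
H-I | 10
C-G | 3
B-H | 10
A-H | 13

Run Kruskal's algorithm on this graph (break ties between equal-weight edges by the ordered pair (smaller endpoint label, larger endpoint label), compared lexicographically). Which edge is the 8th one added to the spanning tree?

Sort edges by weight, then run Kruskal:
B-F (1): add — endpoints in different components.
C-G (3): add — endpoints in different components.
B-C (4): add — endpoints in different components.
E-I (4): add — endpoints in different components.
C-D (6): add — endpoints in different components.
A-C (7): add — endpoints in different components.
A-I (8): add — endpoints in different components.
B-H (10): add — endpoints in different components.
The 8th edge added is B-H.

B-H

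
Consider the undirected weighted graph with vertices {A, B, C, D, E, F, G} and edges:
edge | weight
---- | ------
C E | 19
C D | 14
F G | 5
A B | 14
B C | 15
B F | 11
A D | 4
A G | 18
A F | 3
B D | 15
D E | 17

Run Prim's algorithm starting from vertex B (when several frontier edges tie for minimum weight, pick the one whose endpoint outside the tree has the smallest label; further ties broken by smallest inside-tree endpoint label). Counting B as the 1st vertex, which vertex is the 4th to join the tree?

D

Prim's algorithm from B:
Step 1: cheapest edge leaving the tree is B F (11); add F.
Step 2: cheapest edge leaving the tree is A F (3); add A.
Step 3: cheapest edge leaving the tree is A D (4); add D.
Step 4: cheapest edge leaving the tree is F G (5); add G.
Step 5: cheapest edge leaving the tree is C D (14); add C.
Step 6: cheapest edge leaving the tree is D E (17); add E.
Vertex order: B, F, A, D, G, C, E. The 4th vertex is D.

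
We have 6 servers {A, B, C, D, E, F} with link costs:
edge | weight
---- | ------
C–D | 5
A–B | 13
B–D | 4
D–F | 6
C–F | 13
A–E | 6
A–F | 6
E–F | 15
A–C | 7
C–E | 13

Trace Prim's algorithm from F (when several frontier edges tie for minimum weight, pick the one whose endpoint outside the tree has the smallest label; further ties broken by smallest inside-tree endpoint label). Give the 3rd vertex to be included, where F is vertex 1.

Grow the tree from F using Prim:
Step 1: frontier [A–F 6, D–F 6, C–F 13, E–F 15] → take A–F (6); add A.
Step 2: frontier [A–E 6, A–C 7, A–B 13, D–F 6, C–F 13, E–F 15] → take D–F (6); add D.
Step 3: frontier [A–E 6, A–C 7, A–B 13, B–D 4, C–D 5, C–F 13, E–F 15] → take B–D (4); add B.
Step 4: frontier [A–E 6, A–C 7, C–D 5, C–F 13, E–F 15] → take C–D (5); add C.
Step 5: frontier [A–E 6, C–E 13, E–F 15] → take A–E (6); add E.
Vertex order: F, A, D, B, C, E. The 3rd vertex is D.

D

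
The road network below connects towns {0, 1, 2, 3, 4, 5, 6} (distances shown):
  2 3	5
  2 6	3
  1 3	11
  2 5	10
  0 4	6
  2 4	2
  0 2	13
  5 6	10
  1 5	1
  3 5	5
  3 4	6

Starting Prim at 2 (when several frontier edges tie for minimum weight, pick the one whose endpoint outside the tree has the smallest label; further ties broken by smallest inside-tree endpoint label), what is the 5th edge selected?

Prim, starting at 2.
Step 1: cheapest edge leaving the tree is 2 4 (2); add 4.
Step 2: cheapest edge leaving the tree is 2 6 (3); add 6.
Step 3: cheapest edge leaving the tree is 2 3 (5); add 3.
Step 4: cheapest edge leaving the tree is 3 5 (5); add 5.
Step 5: cheapest edge leaving the tree is 1 5 (1); add 1.
Step 6: cheapest edge leaving the tree is 0 4 (6); add 0.
The 5th edge added is 1 5.

1-5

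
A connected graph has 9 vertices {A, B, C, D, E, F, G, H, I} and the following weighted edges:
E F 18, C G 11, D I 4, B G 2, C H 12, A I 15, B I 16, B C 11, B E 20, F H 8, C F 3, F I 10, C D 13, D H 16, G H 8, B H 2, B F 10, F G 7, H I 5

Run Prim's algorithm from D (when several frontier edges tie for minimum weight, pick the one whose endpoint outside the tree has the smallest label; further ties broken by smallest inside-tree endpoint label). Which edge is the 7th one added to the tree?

A-I

Prim, starting at D.
Step 1: cheapest edge leaving the tree is D I (4); add I.
Step 2: cheapest edge leaving the tree is H I (5); add H.
Step 3: cheapest edge leaving the tree is B H (2); add B.
Step 4: cheapest edge leaving the tree is B G (2); add G.
Step 5: cheapest edge leaving the tree is F G (7); add F.
Step 6: cheapest edge leaving the tree is C F (3); add C.
Step 7: cheapest edge leaving the tree is A I (15); add A.
Step 8: cheapest edge leaving the tree is E F (18); add E.
The 7th edge added is A I.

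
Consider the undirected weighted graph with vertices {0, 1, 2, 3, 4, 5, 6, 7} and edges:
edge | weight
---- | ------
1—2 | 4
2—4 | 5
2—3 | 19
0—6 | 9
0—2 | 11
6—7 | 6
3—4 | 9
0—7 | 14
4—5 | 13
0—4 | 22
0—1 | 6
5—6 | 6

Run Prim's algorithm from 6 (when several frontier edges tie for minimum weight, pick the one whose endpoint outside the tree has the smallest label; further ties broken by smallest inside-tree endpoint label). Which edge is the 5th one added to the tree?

1-2

Prim's algorithm from 6:
Step 1: frontier [5—6 6, 6—7 6, 0—6 9] → take 5—6 (6); add 5.
Step 2: frontier [4—5 13, 6—7 6, 0—6 9] → take 6—7 (6); add 7.
Step 3: frontier [4—5 13, 0—6 9, 0—7 14] → take 0—6 (9); add 0.
Step 4: frontier [0—1 6, 0—2 11, 0—4 22, 4—5 13] → take 0—1 (6); add 1.
Step 5: frontier [0—2 11, 0—4 22, 1—2 4, 4—5 13] → take 1—2 (4); add 2.
Step 6: frontier [0—4 22, 2—4 5, 2—3 19, 4—5 13] → take 2—4 (5); add 4.
Step 7: frontier [2—3 19, 3—4 9] → take 3—4 (9); add 3.
The 5th edge added is 1—2.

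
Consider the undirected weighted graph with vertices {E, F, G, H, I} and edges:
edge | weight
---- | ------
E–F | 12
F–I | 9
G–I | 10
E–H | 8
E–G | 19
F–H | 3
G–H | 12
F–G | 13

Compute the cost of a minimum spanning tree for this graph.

30

Grow the tree from H using Prim:
Step 1: cheapest edge leaving the tree is F–H (3); add F.
Step 2: cheapest edge leaving the tree is E–H (8); add E.
Step 3: cheapest edge leaving the tree is F–I (9); add I.
Step 4: cheapest edge leaving the tree is G–I (10); add G.
MST edges: F–H, E–H, F–I, G–I; total weight 3+8+9+10 = 30.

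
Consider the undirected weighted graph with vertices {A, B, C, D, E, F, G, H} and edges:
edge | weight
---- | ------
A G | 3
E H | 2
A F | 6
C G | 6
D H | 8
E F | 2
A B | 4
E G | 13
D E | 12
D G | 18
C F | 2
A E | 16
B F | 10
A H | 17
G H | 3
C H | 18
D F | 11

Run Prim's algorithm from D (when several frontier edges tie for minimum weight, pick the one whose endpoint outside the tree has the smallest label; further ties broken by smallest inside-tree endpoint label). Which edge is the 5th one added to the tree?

G-H

Prim's algorithm from D:
Step 1: cheapest edge leaving the tree is D H (8); add H.
Step 2: cheapest edge leaving the tree is E H (2); add E.
Step 3: cheapest edge leaving the tree is E F (2); add F.
Step 4: cheapest edge leaving the tree is C F (2); add C.
Step 5: cheapest edge leaving the tree is G H (3); add G.
Step 6: cheapest edge leaving the tree is A G (3); add A.
Step 7: cheapest edge leaving the tree is A B (4); add B.
The 5th edge added is G H.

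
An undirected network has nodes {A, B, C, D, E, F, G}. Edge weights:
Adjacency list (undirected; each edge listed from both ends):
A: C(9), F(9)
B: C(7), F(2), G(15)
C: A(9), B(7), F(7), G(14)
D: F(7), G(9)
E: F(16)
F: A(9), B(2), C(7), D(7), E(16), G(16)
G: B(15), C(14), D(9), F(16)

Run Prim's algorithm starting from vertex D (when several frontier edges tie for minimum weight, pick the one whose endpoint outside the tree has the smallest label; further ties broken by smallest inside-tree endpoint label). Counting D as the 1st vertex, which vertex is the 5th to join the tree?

Prim, starting at D.
Step 1: frontier [D—F 7, D—G 9] → take D—F (7); add F.
Step 2: frontier [D—G 9, B—F 2, C—F 7, A—F 9, E—F 16, F—G 16] → take B—F (2); add B.
Step 3: frontier [B—C 7, B—G 15, D—G 9, C—F 7, A—F 9, E—F 16, F—G 16] → take B—C (7); add C.
Step 4: frontier [B—G 15, A—C 9, C—G 14, D—G 9, A—F 9, E—F 16, F—G 16] → take A—C (9); add A.
Step 5: frontier [B—G 15, C—G 14, D—G 9, E—F 16, F—G 16] → take D—G (9); add G.
Step 6: frontier [E—F 16] → take E—F (16); add E.
Vertex order: D, F, B, C, A, G, E. The 5th vertex is A.

A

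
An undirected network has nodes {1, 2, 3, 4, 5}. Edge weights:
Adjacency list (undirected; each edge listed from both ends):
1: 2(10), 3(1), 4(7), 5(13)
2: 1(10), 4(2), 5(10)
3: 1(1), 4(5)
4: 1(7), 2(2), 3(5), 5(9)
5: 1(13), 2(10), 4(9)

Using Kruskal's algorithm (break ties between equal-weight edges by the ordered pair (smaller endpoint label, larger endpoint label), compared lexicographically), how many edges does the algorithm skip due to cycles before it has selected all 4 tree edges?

Kruskal: consider edges lightest-first.
1 3 (1): add. Components now {1,3} {2} {4} {5}
2 4 (2): add. Components now {1,3} {2,4} {5}
3 4 (5): add. Components now {1,2,3,4} {5}
1 4 (7): skip — 1 and 4 already connected.
4 5 (9): add. Components now {1,2,3,4,5}
Edges rejected before the tree was complete: 1.

1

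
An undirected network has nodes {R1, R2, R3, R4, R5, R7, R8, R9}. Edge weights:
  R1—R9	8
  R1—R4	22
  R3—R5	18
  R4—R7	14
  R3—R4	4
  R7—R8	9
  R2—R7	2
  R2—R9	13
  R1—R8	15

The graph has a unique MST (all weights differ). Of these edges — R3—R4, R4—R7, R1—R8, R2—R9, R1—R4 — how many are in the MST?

Sort edges by weight, then run Kruskal:
R2—R7 (2): add — endpoints in different components.
R3—R4 (4): add — endpoints in different components.
R1—R9 (8): add — endpoints in different components.
R7—R8 (9): add — endpoints in different components.
R2—R9 (13): add — endpoints in different components.
R4—R7 (14): add — endpoints in different components.
R1—R8 (15): skip — R1 and R8 already connected.
R3—R5 (18): add — endpoints in different components.
MST edge set: {R2—R7, R3—R4, R1—R9, R7—R8, R2—R9, R4—R7, R3—R5}.
Of the listed edges, {R3—R4, R4—R7, R2—R9} are in the MST → 3.

3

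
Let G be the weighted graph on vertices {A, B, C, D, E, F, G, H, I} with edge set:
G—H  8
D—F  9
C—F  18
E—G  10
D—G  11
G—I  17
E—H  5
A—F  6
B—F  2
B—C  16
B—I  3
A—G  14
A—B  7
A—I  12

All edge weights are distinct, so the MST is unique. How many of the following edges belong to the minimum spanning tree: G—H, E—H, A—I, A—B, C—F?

2

Kruskal's algorithm — process edges by increasing weight (ties by edge label):
B—F (2): add — endpoints in different components.
B—I (3): add — endpoints in different components.
E—H (5): add — endpoints in different components.
A—F (6): add — endpoints in different components.
A—B (7): skip — A and B already connected.
G—H (8): add — endpoints in different components.
D—F (9): add — endpoints in different components.
E—G (10): skip — E and G already connected.
D—G (11): add — endpoints in different components.
A—I (12): skip — A and I already connected.
A—G (14): skip — A and G already connected.
B—C (16): add — endpoints in different components.
MST edge set: {B—F, B—I, E—H, A—F, G—H, D—F, D—G, B—C}.
Of the listed edges, {G—H, E—H} are in the MST → 2.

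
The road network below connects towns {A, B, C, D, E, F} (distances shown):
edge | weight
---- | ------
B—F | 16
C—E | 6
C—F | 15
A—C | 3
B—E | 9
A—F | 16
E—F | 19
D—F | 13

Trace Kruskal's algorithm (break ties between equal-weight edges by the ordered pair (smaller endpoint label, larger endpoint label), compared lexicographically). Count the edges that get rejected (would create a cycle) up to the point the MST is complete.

Kruskal's algorithm — process edges by increasing weight (ties by edge label):
A—C (3): add. Components now {A,C} {B} {D} {E} {F}
C—E (6): add. Components now {A,C,E} {B} {D} {F}
B—E (9): add. Components now {A,B,C,E} {D} {F}
D—F (13): add. Components now {A,B,C,E} {D,F}
C—F (15): add. Components now {A,B,C,D,E,F}
Edges rejected before the tree was complete: 0.

0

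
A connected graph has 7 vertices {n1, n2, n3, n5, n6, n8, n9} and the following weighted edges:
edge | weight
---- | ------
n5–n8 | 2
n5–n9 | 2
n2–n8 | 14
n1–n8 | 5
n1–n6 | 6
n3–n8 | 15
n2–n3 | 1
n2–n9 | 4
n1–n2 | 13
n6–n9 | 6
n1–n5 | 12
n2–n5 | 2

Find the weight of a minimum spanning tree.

Sort edges by weight, then run Kruskal:
n2–n3 (1): add. Components now {n5} {n8} {n9} {n1} {n2,n3} {n6}
n2–n5 (2): add. Components now {n2,n3,n5} {n8} {n9} {n1} {n6}
n5–n8 (2): add. Components now {n2,n3,n5,n8} {n9} {n1} {n6}
n5–n9 (2): add. Components now {n2,n3,n5,n8,n9} {n1} {n6}
n2–n9 (4): skip — n9 and n2 already connected.
n1–n8 (5): add. Components now {n1,n2,n3,n5,n8,n9} {n6}
n1–n6 (6): add. Components now {n1,n2,n3,n5,n6,n8,n9}
MST edges: n2–n3, n2–n5, n5–n8, n5–n9, n1–n8, n1–n6; total weight 1+2+2+2+5+6 = 18.

18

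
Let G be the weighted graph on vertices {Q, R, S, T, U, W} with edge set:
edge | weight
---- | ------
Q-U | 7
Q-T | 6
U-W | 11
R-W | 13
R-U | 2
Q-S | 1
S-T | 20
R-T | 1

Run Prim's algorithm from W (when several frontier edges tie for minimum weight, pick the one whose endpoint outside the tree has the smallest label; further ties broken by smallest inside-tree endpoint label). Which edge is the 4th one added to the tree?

Prim, starting at W.
Step 1: cheapest edge leaving the tree is U-W (11); add U.
Step 2: cheapest edge leaving the tree is R-U (2); add R.
Step 3: cheapest edge leaving the tree is R-T (1); add T.
Step 4: cheapest edge leaving the tree is Q-T (6); add Q.
Step 5: cheapest edge leaving the tree is Q-S (1); add S.
The 4th edge added is Q-T.

Q-T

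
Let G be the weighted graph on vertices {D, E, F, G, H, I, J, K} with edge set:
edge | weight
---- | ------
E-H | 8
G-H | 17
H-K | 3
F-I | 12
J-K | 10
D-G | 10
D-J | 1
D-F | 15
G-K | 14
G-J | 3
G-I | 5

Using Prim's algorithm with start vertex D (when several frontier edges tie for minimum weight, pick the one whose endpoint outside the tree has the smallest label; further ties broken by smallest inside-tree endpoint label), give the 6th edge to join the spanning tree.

E-H

Grow the tree from D using Prim:
Step 1: frontier [D-J 1, D-G 10, D-F 15] → take D-J (1); add J.
Step 2: frontier [D-G 10, D-F 15, G-J 3, J-K 10] → take G-J (3); add G.
Step 3: frontier [D-F 15, G-I 5, G-K 14, G-H 17, J-K 10] → take G-I (5); add I.
Step 4: frontier [D-F 15, G-K 14, G-H 17, F-I 12, J-K 10] → take J-K (10); add K.
Step 5: frontier [D-F 15, G-H 17, F-I 12, H-K 3] → take H-K (3); add H.
Step 6: frontier [D-F 15, E-H 8, F-I 12] → take E-H (8); add E.
Step 7: frontier [D-F 15, F-I 12] → take F-I (12); add F.
The 6th edge added is E-H.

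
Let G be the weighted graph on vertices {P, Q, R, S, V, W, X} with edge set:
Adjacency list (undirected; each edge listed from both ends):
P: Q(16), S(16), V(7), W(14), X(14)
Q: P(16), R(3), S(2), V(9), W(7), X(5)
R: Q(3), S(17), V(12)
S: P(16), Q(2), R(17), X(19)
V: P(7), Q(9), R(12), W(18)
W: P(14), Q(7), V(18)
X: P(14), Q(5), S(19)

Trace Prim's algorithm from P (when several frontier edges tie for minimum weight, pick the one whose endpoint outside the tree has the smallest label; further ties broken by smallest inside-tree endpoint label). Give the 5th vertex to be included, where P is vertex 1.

Prim, starting at P.
Step 1: frontier [P–V 7, P–W 14, P–X 14, P–Q 16, P–S 16] → take P–V (7); add V.
Step 2: frontier [P–W 14, P–X 14, P–Q 16, P–S 16, Q–V 9, R–V 12, V–W 18] → take Q–V (9); add Q.
Step 3: frontier [P–W 14, P–X 14, P–S 16, Q–S 2, Q–R 3, Q–X 5, Q–W 7, R–V 12, V–W 18] → take Q–S (2); add S.
Step 4: frontier [P–W 14, P–X 14, Q–R 3, Q–X 5, Q–W 7, R–S 17, S–X 19, R–V 12, V–W 18] → take Q–R (3); add R.
Step 5: frontier [P–W 14, P–X 14, Q–X 5, Q–W 7, S–X 19, V–W 18] → take Q–X (5); add X.
Step 6: frontier [P–W 14, Q–W 7, V–W 18] → take Q–W (7); add W.
Vertex order: P, V, Q, S, R, X, W. The 5th vertex is R.

R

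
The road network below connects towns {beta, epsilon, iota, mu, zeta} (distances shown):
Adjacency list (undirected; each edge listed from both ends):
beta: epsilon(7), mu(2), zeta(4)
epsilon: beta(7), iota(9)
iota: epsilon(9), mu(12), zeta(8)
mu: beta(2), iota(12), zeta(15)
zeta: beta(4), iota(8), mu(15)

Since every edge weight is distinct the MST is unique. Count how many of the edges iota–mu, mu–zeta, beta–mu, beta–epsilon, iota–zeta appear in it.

Kruskal's algorithm — process edges by increasing weight (ties by edge label):
beta–mu (2): add — endpoints in different components.
beta–zeta (4): add — endpoints in different components.
beta–epsilon (7): add — endpoints in different components.
iota–zeta (8): add — endpoints in different components.
MST edge set: {beta–mu, beta–zeta, beta–epsilon, iota–zeta}.
Of the listed edges, {beta–mu, beta–epsilon, iota–zeta} are in the MST → 3.

3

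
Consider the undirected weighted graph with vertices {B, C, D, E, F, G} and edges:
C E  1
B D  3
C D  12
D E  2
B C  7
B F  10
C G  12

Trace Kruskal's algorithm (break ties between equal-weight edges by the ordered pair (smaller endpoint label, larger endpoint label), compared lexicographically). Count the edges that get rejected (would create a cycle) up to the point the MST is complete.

Kruskal: consider edges lightest-first.
C E (1): add — endpoints in different components.
D E (2): add — endpoints in different components.
B D (3): add — endpoints in different components.
B C (7): skip — B and C already connected.
B F (10): add — endpoints in different components.
C D (12): skip — C and D already connected.
C G (12): add — endpoints in different components.
Edges rejected before the tree was complete: 2.

2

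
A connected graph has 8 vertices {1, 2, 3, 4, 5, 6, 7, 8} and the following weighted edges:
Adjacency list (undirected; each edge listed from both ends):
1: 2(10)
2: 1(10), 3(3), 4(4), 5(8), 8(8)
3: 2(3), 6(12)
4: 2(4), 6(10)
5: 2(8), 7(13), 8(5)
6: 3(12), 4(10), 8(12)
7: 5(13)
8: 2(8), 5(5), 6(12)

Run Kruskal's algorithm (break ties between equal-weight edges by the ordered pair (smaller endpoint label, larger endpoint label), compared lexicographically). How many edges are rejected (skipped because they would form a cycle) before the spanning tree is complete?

Kruskal's algorithm — process edges by increasing weight (ties by edge label):
2–3 (3): add — endpoints in different components.
2–4 (4): add — endpoints in different components.
5–8 (5): add — endpoints in different components.
2–5 (8): add — endpoints in different components.
2–8 (8): skip — 2 and 8 already connected.
1–2 (10): add — endpoints in different components.
4–6 (10): add — endpoints in different components.
3–6 (12): skip — 3 and 6 already connected.
6–8 (12): skip — 6 and 8 already connected.
5–7 (13): add — endpoints in different components.
Edges rejected before the tree was complete: 3.

3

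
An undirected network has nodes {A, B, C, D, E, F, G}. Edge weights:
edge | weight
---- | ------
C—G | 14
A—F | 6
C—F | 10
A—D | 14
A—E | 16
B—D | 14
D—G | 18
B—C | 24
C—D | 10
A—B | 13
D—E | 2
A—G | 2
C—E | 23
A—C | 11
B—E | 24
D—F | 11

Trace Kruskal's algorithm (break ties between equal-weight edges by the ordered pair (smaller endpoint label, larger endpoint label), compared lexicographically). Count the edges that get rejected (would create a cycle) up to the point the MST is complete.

Sort edges by weight, then run Kruskal:
A—G (2): add. Components now {A,G} {B} {C} {D} {E} {F}
D—E (2): add. Components now {A,G} {B} {C} {D,E} {F}
A—F (6): add. Components now {A,F,G} {B} {C} {D,E}
C—D (10): add. Components now {A,F,G} {B} {C,D,E}
C—F (10): add. Components now {A,C,D,E,F,G} {B}
A—C (11): skip — A and C already connected.
D—F (11): skip — D and F already connected.
A—B (13): add. Components now {A,B,C,D,E,F,G}
Edges rejected before the tree was complete: 2.

2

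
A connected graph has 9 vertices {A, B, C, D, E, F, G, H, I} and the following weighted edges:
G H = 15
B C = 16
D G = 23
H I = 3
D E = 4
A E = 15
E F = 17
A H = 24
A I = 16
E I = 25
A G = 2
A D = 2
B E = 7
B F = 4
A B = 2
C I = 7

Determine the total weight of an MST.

39

Kruskal: consider edges lightest-first.
A B (2): add — endpoints in different components.
A D (2): add — endpoints in different components.
A G (2): add — endpoints in different components.
H I (3): add — endpoints in different components.
B F (4): add — endpoints in different components.
D E (4): add — endpoints in different components.
B E (7): skip — B and E already connected.
C I (7): add — endpoints in different components.
A E (15): skip — A and E already connected.
G H (15): add — endpoints in different components.
MST edges: A B, A D, A G, H I, B F, D E, C I, G H; total weight 2+2+2+3+4+4+7+15 = 39.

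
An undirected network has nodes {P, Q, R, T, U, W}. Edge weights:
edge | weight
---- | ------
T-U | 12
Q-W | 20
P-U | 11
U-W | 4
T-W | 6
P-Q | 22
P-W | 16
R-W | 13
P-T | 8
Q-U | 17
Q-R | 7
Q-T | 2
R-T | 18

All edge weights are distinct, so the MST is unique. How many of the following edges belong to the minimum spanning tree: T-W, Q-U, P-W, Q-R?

Sort edges by weight, then run Kruskal:
Q-T (2): add. Components now {Q,T} {P} {R} {W} {U}
U-W (4): add. Components now {Q,T} {P} {R} {U,W}
T-W (6): add. Components now {Q,T,U,W} {P} {R}
Q-R (7): add. Components now {Q,R,T,U,W} {P}
P-T (8): add. Components now {P,Q,R,T,U,W}
MST edge set: {Q-T, U-W, T-W, Q-R, P-T}.
Of the listed edges, {T-W, Q-R} are in the MST → 2.

2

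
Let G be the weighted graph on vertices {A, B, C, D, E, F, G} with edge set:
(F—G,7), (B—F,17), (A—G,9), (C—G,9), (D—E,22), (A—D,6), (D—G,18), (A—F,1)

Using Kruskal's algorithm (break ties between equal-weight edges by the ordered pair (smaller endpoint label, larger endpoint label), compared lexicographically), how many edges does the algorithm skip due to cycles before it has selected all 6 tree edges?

2

Kruskal: consider edges lightest-first.
A—F (1): add. Components now {A,F} {B} {C} {D} {E} {G}
A—D (6): add. Components now {A,D,F} {B} {C} {E} {G}
F—G (7): add. Components now {A,D,F,G} {B} {C} {E}
A—G (9): skip — A and G already connected.
C—G (9): add. Components now {A,C,D,F,G} {B} {E}
B—F (17): add. Components now {A,B,C,D,F,G} {E}
D—G (18): skip — D and G already connected.
D—E (22): add. Components now {A,B,C,D,E,F,G}
Edges rejected before the tree was complete: 2.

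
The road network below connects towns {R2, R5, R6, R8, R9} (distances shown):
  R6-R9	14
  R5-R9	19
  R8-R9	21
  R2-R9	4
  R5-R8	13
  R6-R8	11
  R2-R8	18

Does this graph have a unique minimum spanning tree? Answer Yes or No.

Kruskal's algorithm — process edges by increasing weight (ties by edge label):
R2-R9 (4): add. Components now {R5} {R6} {R2,R9} {R8}
R6-R8 (11): add. Components now {R5} {R6,R8} {R2,R9}
R5-R8 (13): add. Components now {R5,R6,R8} {R2,R9}
R6-R9 (14): add. Components now {R2,R5,R6,R8,R9}
Every non-tree edge has weight strictly greater than the heaviest edge on the tree path between its endpoints, so the MST is unique.

Yes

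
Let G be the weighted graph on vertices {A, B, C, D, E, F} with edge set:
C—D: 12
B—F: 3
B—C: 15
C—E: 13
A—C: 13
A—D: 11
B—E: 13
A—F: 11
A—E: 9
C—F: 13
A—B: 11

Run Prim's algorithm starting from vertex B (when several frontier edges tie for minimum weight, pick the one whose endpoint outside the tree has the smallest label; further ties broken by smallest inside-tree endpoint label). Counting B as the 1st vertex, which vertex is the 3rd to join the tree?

A

Grow the tree from B using Prim:
Step 1: cheapest edge leaving the tree is B—F (3); add F.
Step 2: cheapest edge leaving the tree is A—B (11); add A.
Step 3: cheapest edge leaving the tree is A—E (9); add E.
Step 4: cheapest edge leaving the tree is A—D (11); add D.
Step 5: cheapest edge leaving the tree is C—D (12); add C.
Vertex order: B, F, A, E, D, C. The 3rd vertex is A.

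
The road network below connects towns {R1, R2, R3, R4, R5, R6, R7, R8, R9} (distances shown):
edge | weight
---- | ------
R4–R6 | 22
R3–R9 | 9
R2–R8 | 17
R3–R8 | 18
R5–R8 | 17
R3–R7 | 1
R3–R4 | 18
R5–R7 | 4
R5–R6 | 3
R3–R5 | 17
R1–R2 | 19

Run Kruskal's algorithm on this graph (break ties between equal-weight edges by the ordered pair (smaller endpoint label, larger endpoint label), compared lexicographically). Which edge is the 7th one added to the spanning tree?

R3-R4

Kruskal: consider edges lightest-first.
R3–R7 (1): add — endpoints in different components.
R5–R6 (3): add — endpoints in different components.
R5–R7 (4): add — endpoints in different components.
R3–R9 (9): add — endpoints in different components.
R2–R8 (17): add — endpoints in different components.
R3–R5 (17): skip — R3 and R5 already connected.
R5–R8 (17): add — endpoints in different components.
R3–R4 (18): add — endpoints in different components.
R3–R8 (18): skip — R8 and R3 already connected.
R1–R2 (19): add — endpoints in different components.
The 7th edge added is R3–R4.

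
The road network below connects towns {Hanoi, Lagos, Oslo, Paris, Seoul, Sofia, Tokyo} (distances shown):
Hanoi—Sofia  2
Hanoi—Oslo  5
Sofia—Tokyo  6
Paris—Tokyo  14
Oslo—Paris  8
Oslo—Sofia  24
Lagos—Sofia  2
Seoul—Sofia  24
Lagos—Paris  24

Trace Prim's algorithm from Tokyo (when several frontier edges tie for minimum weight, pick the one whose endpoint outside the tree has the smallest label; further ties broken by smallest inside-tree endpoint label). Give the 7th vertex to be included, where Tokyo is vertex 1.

Seoul

Prim's algorithm from Tokyo:
Step 1: frontier [Sofia—Tokyo 6, Paris—Tokyo 14] → take Sofia—Tokyo (6); add Sofia.
Step 2: frontier [Hanoi—Sofia 2, Lagos—Sofia 2, Oslo—Sofia 24, Seoul—Sofia 24, Paris—Tokyo 14] → take Hanoi—Sofia (2); add Hanoi.
Step 3: frontier [Hanoi—Oslo 5, Lagos—Sofia 2, Oslo—Sofia 24, Seoul—Sofia 24, Paris—Tokyo 14] → take Lagos—Sofia (2); add Lagos.
Step 4: frontier [Hanoi—Oslo 5, Lagos—Paris 24, Oslo—Sofia 24, Seoul—Sofia 24, Paris—Tokyo 14] → take Hanoi—Oslo (5); add Oslo.
Step 5: frontier [Lagos—Paris 24, Oslo—Paris 8, Seoul—Sofia 24, Paris—Tokyo 14] → take Oslo—Paris (8); add Paris.
Step 6: frontier [Seoul—Sofia 24] → take Seoul—Sofia (24); add Seoul.
Vertex order: Tokyo, Sofia, Hanoi, Lagos, Oslo, Paris, Seoul. The 7th vertex is Seoul.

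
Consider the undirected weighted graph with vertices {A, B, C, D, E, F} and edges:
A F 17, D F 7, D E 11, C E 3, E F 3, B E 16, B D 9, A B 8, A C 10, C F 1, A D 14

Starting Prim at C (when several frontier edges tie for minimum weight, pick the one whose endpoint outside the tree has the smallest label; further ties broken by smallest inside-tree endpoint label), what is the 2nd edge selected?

Prim's algorithm from C:
Step 1: cheapest edge leaving the tree is C F (1); add F.
Step 2: cheapest edge leaving the tree is C E (3); add E.
Step 3: cheapest edge leaving the tree is D F (7); add D.
Step 4: cheapest edge leaving the tree is B D (9); add B.
Step 5: cheapest edge leaving the tree is A B (8); add A.
The 2nd edge added is C E.

C-E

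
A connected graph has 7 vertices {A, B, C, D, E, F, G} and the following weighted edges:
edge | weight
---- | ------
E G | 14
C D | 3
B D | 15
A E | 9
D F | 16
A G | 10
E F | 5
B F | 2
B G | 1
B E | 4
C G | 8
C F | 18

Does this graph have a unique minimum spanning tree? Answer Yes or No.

Yes

Sort edges by weight, then run Kruskal:
B G (1): add. Components now {A} {B,G} {C} {D} {E} {F}
B F (2): add. Components now {A} {B,F,G} {C} {D} {E}
C D (3): add. Components now {A} {B,F,G} {C,D} {E}
B E (4): add. Components now {A} {B,E,F,G} {C,D}
E F (5): skip — E and F already connected.
C G (8): add. Components now {A} {B,C,D,E,F,G}
A E (9): add. Components now {A,B,C,D,E,F,G}
Every non-tree edge has weight strictly greater than the heaviest edge on the tree path between its endpoints, so the MST is unique.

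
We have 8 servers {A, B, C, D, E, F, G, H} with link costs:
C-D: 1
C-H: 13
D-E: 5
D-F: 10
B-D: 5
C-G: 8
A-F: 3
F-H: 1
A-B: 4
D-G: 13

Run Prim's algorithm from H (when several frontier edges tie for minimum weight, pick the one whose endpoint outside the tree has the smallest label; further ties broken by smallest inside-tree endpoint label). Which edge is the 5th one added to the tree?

C-D

Prim, starting at H.
Step 1: cheapest edge leaving the tree is F-H (1); add F.
Step 2: cheapest edge leaving the tree is A-F (3); add A.
Step 3: cheapest edge leaving the tree is A-B (4); add B.
Step 4: cheapest edge leaving the tree is B-D (5); add D.
Step 5: cheapest edge leaving the tree is C-D (1); add C.
Step 6: cheapest edge leaving the tree is D-E (5); add E.
Step 7: cheapest edge leaving the tree is C-G (8); add G.
The 5th edge added is C-D.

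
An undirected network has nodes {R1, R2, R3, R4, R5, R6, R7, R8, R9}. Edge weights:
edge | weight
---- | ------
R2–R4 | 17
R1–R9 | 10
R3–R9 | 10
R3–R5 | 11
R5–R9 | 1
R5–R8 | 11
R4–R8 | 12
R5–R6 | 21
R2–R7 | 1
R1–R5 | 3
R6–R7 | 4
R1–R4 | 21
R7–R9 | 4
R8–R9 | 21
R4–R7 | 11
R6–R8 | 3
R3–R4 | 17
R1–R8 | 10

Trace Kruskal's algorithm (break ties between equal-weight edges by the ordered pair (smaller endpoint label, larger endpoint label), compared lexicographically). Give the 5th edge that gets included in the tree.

R6-R7

Kruskal: consider edges lightest-first.
R2–R7 (1): add — endpoints in different components.
R5–R9 (1): add — endpoints in different components.
R1–R5 (3): add — endpoints in different components.
R6–R8 (3): add — endpoints in different components.
R6–R7 (4): add — endpoints in different components.
R7–R9 (4): add — endpoints in different components.
R1–R8 (10): skip — R1 and R8 already connected.
R1–R9 (10): skip — R1 and R9 already connected.
R3–R9 (10): add — endpoints in different components.
R3–R5 (11): skip — R3 and R5 already connected.
R4–R7 (11): add — endpoints in different components.
The 5th edge added is R6–R7.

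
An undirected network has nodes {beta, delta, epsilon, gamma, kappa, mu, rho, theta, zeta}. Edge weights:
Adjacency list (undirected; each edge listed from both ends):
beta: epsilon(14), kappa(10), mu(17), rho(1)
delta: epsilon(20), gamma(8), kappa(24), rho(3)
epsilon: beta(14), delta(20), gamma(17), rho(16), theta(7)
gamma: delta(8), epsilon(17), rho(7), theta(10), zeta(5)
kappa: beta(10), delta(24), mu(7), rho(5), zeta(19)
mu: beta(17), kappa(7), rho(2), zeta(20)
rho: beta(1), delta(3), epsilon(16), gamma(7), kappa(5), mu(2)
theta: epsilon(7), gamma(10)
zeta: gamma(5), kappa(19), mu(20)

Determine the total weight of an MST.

40

Prim's algorithm from epsilon:
Step 1: cheapest edge leaving the tree is epsilon theta (7); add theta.
Step 2: cheapest edge leaving the tree is gamma theta (10); add gamma.
Step 3: cheapest edge leaving the tree is gamma zeta (5); add zeta.
Step 4: cheapest edge leaving the tree is gamma rho (7); add rho.
Step 5: cheapest edge leaving the tree is beta rho (1); add beta.
Step 6: cheapest edge leaving the tree is mu rho (2); add mu.
Step 7: cheapest edge leaving the tree is delta rho (3); add delta.
Step 8: cheapest edge leaving the tree is kappa rho (5); add kappa.
MST edges: epsilon theta, gamma theta, gamma zeta, gamma rho, beta rho, mu rho, delta rho, kappa rho; total weight 7+10+5+7+1+2+3+5 = 40.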